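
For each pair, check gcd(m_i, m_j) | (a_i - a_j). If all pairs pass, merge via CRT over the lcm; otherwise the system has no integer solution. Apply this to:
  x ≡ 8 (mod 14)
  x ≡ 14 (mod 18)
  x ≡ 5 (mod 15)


Moduli 14, 18, 15 are not pairwise coprime, so CRT works modulo lcm(m_i) when all pairwise compatibility conditions hold.
Pairwise compatibility: gcd(m_i, m_j) must divide a_i - a_j for every pair.
Merge one congruence at a time:
  Start: x ≡ 8 (mod 14).
  Combine with x ≡ 14 (mod 18): gcd(14, 18) = 2; 14 - 8 = 6, which IS divisible by 2, so compatible.
    Write x = 8 + 14·t and substitute into x ≡ 14 (mod 18): 14·t ≡ 14 − 8 = 6 (mod 18).
    Divide the congruence (and modulus) by g = 2: 7·t ≡ 3 (mod 9).
    The inverse of 7 mod 9 is 4 (since 7·4 = 28 = 3·9 + 1), so t ≡ 4·3 = 12 ≡ 3 (mod 9).
    Then x = 8 + 14·3 = 50, valid modulo lcm(14, 18) = 126: x ≡ 50 (mod 126).
  Combine with x ≡ 5 (mod 15): gcd(126, 15) = 3; 5 - 50 = -45, which IS divisible by 3, so compatible.
    Write x = 50 + 126·t and substitute into x ≡ 5 (mod 15): 126·t ≡ 5 − 50 = -45 (mod 15).
    Divide the congruence (and modulus) by g = 3: 42·t ≡ -15 (mod 5).
    Reduce coefficients mod 5: 2·t ≡ 0 (mod 5).
    The inverse of 2 mod 5 is 3 (since 2·3 = 6 = 1·5 + 1), so t ≡ 3·0 = 0 ≡ 0 (mod 5).
    Then x = 50 + 126·0 = 50, valid modulo lcm(126, 15) = 630: x ≡ 50 (mod 630).
Verify: 50 mod 14 = 8, 50 mod 18 = 14, 50 mod 15 = 5.

x ≡ 50 (mod 630).


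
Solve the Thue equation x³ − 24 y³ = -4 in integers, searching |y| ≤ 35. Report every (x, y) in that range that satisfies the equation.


The equation is x³ - 24y³ = -4. For fixed y, x³ = 24·y³ − 4, so a solution requires the RHS to be a perfect cube.
Strategy: iterate y from -35 to 35, compute RHS = 24·y³ − 4, and check whether it is a (positive or negative) perfect cube.
Check small values of y:
  y = 0: RHS = -4 is not a perfect cube.
  y = 1: RHS = 20 is not a perfect cube.
  y = -1: RHS = -28 is not a perfect cube.
  y = 2: RHS = 188 is not a perfect cube.
  y = -2: RHS = -196 is not a perfect cube.
  y = 3: RHS = 644 is not a perfect cube.
  y = -3: RHS = -652 is not a perfect cube.
Continuing the search up to |y| = 35 finds no solutions either.
No (x, y) in the scanned range satisfies the equation.

No integer solutions with |y| ≤ 35.


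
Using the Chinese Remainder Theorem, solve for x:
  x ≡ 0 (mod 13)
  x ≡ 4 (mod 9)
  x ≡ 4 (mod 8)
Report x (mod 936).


Moduli 13, 9, 8 are pairwise coprime; by CRT there is a unique solution modulo M = 13 · 9 · 8 = 936.
Solve pairwise, accumulating the modulus:
  Start with x ≡ 0 (mod 13).
  Combine with x ≡ 4 (mod 9): since gcd(13, 9) = 1, we get a unique residue mod 117.
    Write x = 0 + 13·t and substitute into x ≡ 4 (mod 9): 13·t ≡ 4 − 0 = 4 (mod 9).
    Reduce coefficients mod 9: 4·t ≡ 4 (mod 9).
    The inverse of 4 mod 9 is 7 (since 4·7 = 28 = 3·9 + 1), so t ≡ 7·4 = 28 ≡ 1 (mod 9).
    Then x = 0 + 13·1 = 13, valid modulo lcm(13, 9) = 117: x ≡ 13 (mod 117).
  Combine with x ≡ 4 (mod 8): since gcd(117, 8) = 1, we get a unique residue mod 936.
    Write x = 13 + 117·t and substitute into x ≡ 4 (mod 8): 117·t ≡ 4 − 13 = -9 (mod 8).
    Reduce coefficients mod 8: 5·t ≡ 7 (mod 8).
    The inverse of 5 mod 8 is 5 (since 5·5 = 25 = 3·8 + 1), so t ≡ 5·7 = 35 ≡ 3 (mod 8).
    Then x = 13 + 117·3 = 364, valid modulo lcm(117, 8) = 936: x ≡ 364 (mod 936).
Verify: 364 mod 13 = 0 ✓, 364 mod 9 = 4 ✓, 364 mod 8 = 4 ✓.

x ≡ 364 (mod 936).


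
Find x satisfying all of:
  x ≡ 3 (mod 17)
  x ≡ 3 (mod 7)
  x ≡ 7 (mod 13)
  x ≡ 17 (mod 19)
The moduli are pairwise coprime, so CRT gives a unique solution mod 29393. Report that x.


Product of moduli M = 17 · 7 · 13 · 19 = 29393.
Merge one congruence at a time:
  Start: x ≡ 3 (mod 17).
  Combine with x ≡ 3 (mod 7); new modulus lcm = 119.
    Write x = 3 + 17·t and substitute into x ≡ 3 (mod 7): 17·t ≡ 3 − 3 = 0 (mod 7).
    Reduce coefficients mod 7: 3·t ≡ 0 (mod 7).
    The inverse of 3 mod 7 is 5 (since 3·5 = 15 = 2·7 + 1), so t ≡ 5·0 = 0 ≡ 0 (mod 7).
    Then x = 3 + 17·0 = 3, valid modulo lcm(17, 7) = 119: x ≡ 3 (mod 119).
  Combine with x ≡ 7 (mod 13); new modulus lcm = 1547.
    Write x = 3 + 119·t and substitute into x ≡ 7 (mod 13): 119·t ≡ 7 − 3 = 4 (mod 13).
    Reduce coefficients mod 13: 2·t ≡ 4 (mod 13).
    The inverse of 2 mod 13 is 7 (since 2·7 = 14 = 1·13 + 1), so t ≡ 7·4 = 28 ≡ 2 (mod 13).
    Then x = 3 + 119·2 = 241, valid modulo lcm(119, 13) = 1547: x ≡ 241 (mod 1547).
  Combine with x ≡ 17 (mod 19); new modulus lcm = 29393.
    Write x = 241 + 1547·t and substitute into x ≡ 17 (mod 19): 1547·t ≡ 17 − 241 = -224 (mod 19).
    Reduce coefficients mod 19: 8·t ≡ 4 (mod 19).
    The inverse of 8 mod 19 is 12 (since 8·12 = 96 = 5·19 + 1), so t ≡ 12·4 = 48 ≡ 10 (mod 19).
    Then x = 241 + 1547·10 = 15711, valid modulo lcm(1547, 19) = 29393: x ≡ 15711 (mod 29393).
Verify against each original: 15711 mod 17 = 3, 15711 mod 7 = 3, 15711 mod 13 = 7, 15711 mod 19 = 17.

x ≡ 15711 (mod 29393).


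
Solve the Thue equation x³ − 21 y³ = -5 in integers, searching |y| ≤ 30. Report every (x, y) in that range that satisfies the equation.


The equation is x³ - 21y³ = -5. For fixed y, x³ = 21·y³ − 5, so a solution requires the RHS to be a perfect cube.
Strategy: iterate y from -30 to 30, compute RHS = 21·y³ − 5, and check whether it is a (positive or negative) perfect cube.
Check small values of y:
  y = 0: RHS = -5 is not a perfect cube.
  y = 1: RHS = 16 is not a perfect cube.
  y = -1: RHS = -26 is not a perfect cube.
  y = 2: RHS = 163 is not a perfect cube.
  y = -2: RHS = -173 is not a perfect cube.
  y = 3: RHS = 562 is not a perfect cube.
  y = -3: RHS = -572 is not a perfect cube.
Continuing the search up to |y| = 30 finds no solutions either.
No (x, y) in the scanned range satisfies the equation.

No integer solutions with |y| ≤ 30.


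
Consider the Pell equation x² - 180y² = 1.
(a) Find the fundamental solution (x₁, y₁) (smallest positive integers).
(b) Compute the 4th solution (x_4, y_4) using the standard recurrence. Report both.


Step 1: Find the fundamental solution (x₁, y₁) of x² - 180y² = 1.
  Expand √180 as a continued fraction. a₀ = ⌊√180⌋ = 13; iterate m_{k+1} = d_k·a_k − m_k, d_{k+1} = (180 − m_{k+1}²)/d_k, a_{k+1} = ⌊(a₀ + m_{k+1})/d_{k+1}⌋ (starting m₀ = 0, d₀ = 1), with convergents p_k = a_k·p_{k-1} + p_{k-2}, q_k = a_k·q_{k-1} + q_{k-2} (p₋₁ = 1, q₋₁ = 0):
  k = 0: a₀ = 13; p₀/q₀ = 13/1; p₀² − 180·q₀² = 169 − 180 = -11.
  k = 1: m = 13, d = 11, a = ⌊(13 + 13)/11⌋ = 2; p/q = (2·13 + 1)/(2·1 + 0) = 27/2; p² − 180·q² = 729 − 720 = 9.
  k = 2: m = 9, d = 9, a = ⌊(13 + 9)/9⌋ = 2; p/q = (2·27 + 13)/(2·2 + 1) = 67/5; p² − 180·q² = 4489 − 4500 = -11.
  k = 3: m = 9, d = 11, a = ⌊(13 + 9)/11⌋ = 2; p/q = (2·67 + 27)/(2·5 + 2) = 161/12; p² − 180·q² = 25921 − 25920 = 1.
  The first convergent with p² − 180·q² = 1 gives the fundamental solution (x₁, y₁) = (161, 12).
Step 2: Apply the recurrence (x_{n+1}, y_{n+1}) = (x₁x_n + 180y₁y_n, x₁y_n + y₁x_n) repeatedly.
  From (x_1, y_1) = (161, 12): x_2 = 161·161 + 180·12·12 = 51841; y_2 = 161·12 + 12·161 = 3864.
  From (x_2, y_2) = (51841, 3864): x_3 = 161·51841 + 180·12·3864 = 16692641; y_3 = 161·3864 + 12·51841 = 1244196.
  From (x_3, y_3) = (16692641, 1244196): x_4 = 161·16692641 + 180·12·1244196 = 5374978561; y_4 = 161·1244196 + 12·16692641 = 400627248.
Step 3: Verify x_4² - 180·y_4² = 28890394531209630721 - 28890394531209630720 = 1 (should be 1). ✓

(x_1, y_1) = (161, 12); (x_4, y_4) = (5374978561, 400627248).


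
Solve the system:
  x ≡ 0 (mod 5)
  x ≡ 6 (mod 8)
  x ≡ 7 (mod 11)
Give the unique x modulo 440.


Moduli 5, 8, 11 are pairwise coprime; by CRT there is a unique solution modulo M = 5 · 8 · 11 = 440.
Solve pairwise, accumulating the modulus:
  Start with x ≡ 0 (mod 5).
  Combine with x ≡ 6 (mod 8): since gcd(5, 8) = 1, we get a unique residue mod 40.
    Write x = 0 + 5·t and substitute into x ≡ 6 (mod 8): 5·t ≡ 6 − 0 = 6 (mod 8).
    The inverse of 5 mod 8 is 5 (since 5·5 = 25 = 3·8 + 1), so t ≡ 5·6 = 30 ≡ 6 (mod 8).
    Then x = 0 + 5·6 = 30, valid modulo lcm(5, 8) = 40: x ≡ 30 (mod 40).
  Combine with x ≡ 7 (mod 11): since gcd(40, 11) = 1, we get a unique residue mod 440.
    Write x = 30 + 40·t and substitute into x ≡ 7 (mod 11): 40·t ≡ 7 − 30 = -23 (mod 11).
    Reduce coefficients mod 11: 7·t ≡ 10 (mod 11).
    The inverse of 7 mod 11 is 8 (since 7·8 = 56 = 5·11 + 1), so t ≡ 8·10 = 80 ≡ 3 (mod 11).
    Then x = 30 + 40·3 = 150, valid modulo lcm(40, 11) = 440: x ≡ 150 (mod 440).
Verify: 150 mod 5 = 0 ✓, 150 mod 8 = 6 ✓, 150 mod 11 = 7 ✓.

x ≡ 150 (mod 440).


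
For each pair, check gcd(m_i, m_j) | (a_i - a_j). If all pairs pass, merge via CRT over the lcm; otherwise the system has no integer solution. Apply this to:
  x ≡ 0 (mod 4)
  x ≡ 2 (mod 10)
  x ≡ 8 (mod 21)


Moduli 4, 10, 21 are not pairwise coprime, so CRT works modulo lcm(m_i) when all pairwise compatibility conditions hold.
Pairwise compatibility: gcd(m_i, m_j) must divide a_i - a_j for every pair.
Merge one congruence at a time:
  Start: x ≡ 0 (mod 4).
  Combine with x ≡ 2 (mod 10): gcd(4, 10) = 2; 2 - 0 = 2, which IS divisible by 2, so compatible.
    Write x = 0 + 4·t and substitute into x ≡ 2 (mod 10): 4·t ≡ 2 − 0 = 2 (mod 10).
    Divide the congruence (and modulus) by g = 2: 2·t ≡ 1 (mod 5).
    The inverse of 2 mod 5 is 3 (since 2·3 = 6 = 1·5 + 1), so t ≡ 3·1 = 3 ≡ 3 (mod 5).
    Then x = 0 + 4·3 = 12, valid modulo lcm(4, 10) = 20: x ≡ 12 (mod 20).
  Combine with x ≡ 8 (mod 21): gcd(20, 21) = 1; 8 - 12 = -4, which IS divisible by 1, so compatible.
    Write x = 12 + 20·t and substitute into x ≡ 8 (mod 21): 20·t ≡ 8 − 12 = -4 (mod 21).
    Reduce coefficients mod 21: 20·t ≡ 17 (mod 21).
    The inverse of 20 mod 21 is 20 (since 20·20 = 400 = 19·21 + 1), so t ≡ 20·17 = 340 ≡ 4 (mod 21).
    Then x = 12 + 20·4 = 92, valid modulo lcm(20, 21) = 420: x ≡ 92 (mod 420).
Verify: 92 mod 4 = 0, 92 mod 10 = 2, 92 mod 21 = 8.

x ≡ 92 (mod 420).


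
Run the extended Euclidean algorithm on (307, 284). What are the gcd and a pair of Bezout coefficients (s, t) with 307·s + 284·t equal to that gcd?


Euclidean algorithm on (307, 284) — divide until remainder is 0:
  307 = 1 · 284 + 23
  284 = 12 · 23 + 8
  23 = 2 · 8 + 7
  8 = 1 · 7 + 1
  7 = 7 · 1 + 0
gcd(307, 284) = 1.
Track Bezout coefficients alongside the remainders: start with r₀ = 307 = a·1 + b·0 (s = 1, t = 0) and r₁ = 284 = a·0 + b·1 (s = 0, t = 1); each new remainder r_{k+1} = r_{k-1} − q_k·r_k inherits s_{k+1} = s_{k-1} − q_k·s_k, t_{k+1} = t_{k-1} − q_k·t_k, so r_k = a·s_k + b·t_k at every step:
  q = 1: r = 23, s = 1 − 1·0 = 1, t = 0 − 1·1 = -1  (check: 307·1 + 284·(-1) = 23)
  q = 12: r = 8, s = 0 − 12·1 = -12, t = 1 − 12·(-1) = 13  (check: 307·(-12) + 284·13 = 8)
  q = 2: r = 7, s = 1 − 2·(-12) = 25, t = -1 − 2·13 = -27  (check: 307·25 + 284·(-27) = 7)
  q = 1: r = 1, s = -12 − 1·25 = -37, t = 13 − 1·(-27) = 40  (check: 307·(-37) + 284·40 = 1)
The row with r = 1 (the gcd) gives the Bezout coefficients s = -37, t = 40.
Result: 307 · (-37) + 284 · (40) = 1.

gcd(307, 284) = 1; s = -37, t = 40 (check: 307·(-37) + 284·40 = 1).


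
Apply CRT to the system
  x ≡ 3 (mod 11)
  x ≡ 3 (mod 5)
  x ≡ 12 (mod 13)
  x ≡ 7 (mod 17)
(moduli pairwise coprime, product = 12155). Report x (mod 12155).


Product of moduli M = 11 · 5 · 13 · 17 = 12155.
Merge one congruence at a time:
  Start: x ≡ 3 (mod 11).
  Combine with x ≡ 3 (mod 5); new modulus lcm = 55.
    Write x = 3 + 11·t and substitute into x ≡ 3 (mod 5): 11·t ≡ 3 − 3 = 0 (mod 5).
    Reduce coefficients mod 5: 1·t ≡ 0 (mod 5).
    So t ≡ 0 (mod 5).
    Then x = 3 + 11·0 = 3, valid modulo lcm(11, 5) = 55: x ≡ 3 (mod 55).
  Combine with x ≡ 12 (mod 13); new modulus lcm = 715.
    Write x = 3 + 55·t and substitute into x ≡ 12 (mod 13): 55·t ≡ 12 − 3 = 9 (mod 13).
    Reduce coefficients mod 13: 3·t ≡ 9 (mod 13).
    The inverse of 3 mod 13 is 9 (since 3·9 = 27 = 2·13 + 1), so t ≡ 9·9 = 81 ≡ 3 (mod 13).
    Then x = 3 + 55·3 = 168, valid modulo lcm(55, 13) = 715: x ≡ 168 (mod 715).
  Combine with x ≡ 7 (mod 17); new modulus lcm = 12155.
    Write x = 168 + 715·t and substitute into x ≡ 7 (mod 17): 715·t ≡ 7 − 168 = -161 (mod 17).
    Reduce coefficients mod 17: 1·t ≡ 9 (mod 17).
    So t ≡ 9 (mod 17).
    Then x = 168 + 715·9 = 6603, valid modulo lcm(715, 17) = 12155: x ≡ 6603 (mod 12155).
Verify against each original: 6603 mod 11 = 3, 6603 mod 5 = 3, 6603 mod 13 = 12, 6603 mod 17 = 7.

x ≡ 6603 (mod 12155).


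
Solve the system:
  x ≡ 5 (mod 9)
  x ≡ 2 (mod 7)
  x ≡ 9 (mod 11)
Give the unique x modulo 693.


Moduli 9, 7, 11 are pairwise coprime; by CRT there is a unique solution modulo M = 9 · 7 · 11 = 693.
Solve pairwise, accumulating the modulus:
  Start with x ≡ 5 (mod 9).
  Combine with x ≡ 2 (mod 7): since gcd(9, 7) = 1, we get a unique residue mod 63.
    Write x = 5 + 9·t and substitute into x ≡ 2 (mod 7): 9·t ≡ 2 − 5 = -3 (mod 7).
    Reduce coefficients mod 7: 2·t ≡ 4 (mod 7).
    The inverse of 2 mod 7 is 4 (since 2·4 = 8 = 1·7 + 1), so t ≡ 4·4 = 16 ≡ 2 (mod 7).
    Then x = 5 + 9·2 = 23, valid modulo lcm(9, 7) = 63: x ≡ 23 (mod 63).
  Combine with x ≡ 9 (mod 11): since gcd(63, 11) = 1, we get a unique residue mod 693.
    Write x = 23 + 63·t and substitute into x ≡ 9 (mod 11): 63·t ≡ 9 − 23 = -14 (mod 11).
    Reduce coefficients mod 11: 8·t ≡ 8 (mod 11).
    The inverse of 8 mod 11 is 7 (since 8·7 = 56 = 5·11 + 1), so t ≡ 7·8 = 56 ≡ 1 (mod 11).
    Then x = 23 + 63·1 = 86, valid modulo lcm(63, 11) = 693: x ≡ 86 (mod 693).
Verify: 86 mod 9 = 5 ✓, 86 mod 7 = 2 ✓, 86 mod 11 = 9 ✓.

x ≡ 86 (mod 693).


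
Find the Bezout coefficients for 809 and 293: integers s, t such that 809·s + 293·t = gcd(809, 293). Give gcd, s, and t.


Euclidean algorithm on (809, 293) — divide until remainder is 0:
  809 = 2 · 293 + 223
  293 = 1 · 223 + 70
  223 = 3 · 70 + 13
  70 = 5 · 13 + 5
  13 = 2 · 5 + 3
  5 = 1 · 3 + 2
  3 = 1 · 2 + 1
  2 = 2 · 1 + 0
gcd(809, 293) = 1.
Track Bezout coefficients alongside the remainders: start with r₀ = 809 = a·1 + b·0 (s = 1, t = 0) and r₁ = 293 = a·0 + b·1 (s = 0, t = 1); each new remainder r_{k+1} = r_{k-1} − q_k·r_k inherits s_{k+1} = s_{k-1} − q_k·s_k, t_{k+1} = t_{k-1} − q_k·t_k, so r_k = a·s_k + b·t_k at every step:
  q = 2: r = 223, s = 1 − 2·0 = 1, t = 0 − 2·1 = -2  (check: 809·1 + 293·(-2) = 223)
  q = 1: r = 70, s = 0 − 1·1 = -1, t = 1 − 1·(-2) = 3  (check: 809·(-1) + 293·3 = 70)
  q = 3: r = 13, s = 1 − 3·(-1) = 4, t = -2 − 3·3 = -11  (check: 809·4 + 293·(-11) = 13)
  q = 5: r = 5, s = -1 − 5·4 = -21, t = 3 − 5·(-11) = 58  (check: 809·(-21) + 293·58 = 5)
  q = 2: r = 3, s = 4 − 2·(-21) = 46, t = -11 − 2·58 = -127  (check: 809·46 + 293·(-127) = 3)
  q = 1: r = 2, s = -21 − 1·46 = -67, t = 58 − 1·(-127) = 185  (check: 809·(-67) + 293·185 = 2)
  q = 1: r = 1, s = 46 − 1·(-67) = 113, t = -127 − 1·185 = -312  (check: 809·113 + 293·(-312) = 1)
The row with r = 1 (the gcd) gives the Bezout coefficients s = 113, t = -312.
Result: 809 · (113) + 293 · (-312) = 1.

gcd(809, 293) = 1; s = 113, t = -312 (check: 809·113 + 293·(-312) = 1).


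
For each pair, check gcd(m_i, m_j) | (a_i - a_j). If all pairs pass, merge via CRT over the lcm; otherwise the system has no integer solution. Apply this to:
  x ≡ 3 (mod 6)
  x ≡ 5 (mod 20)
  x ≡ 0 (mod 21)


Moduli 6, 20, 21 are not pairwise coprime, so CRT works modulo lcm(m_i) when all pairwise compatibility conditions hold.
Pairwise compatibility: gcd(m_i, m_j) must divide a_i - a_j for every pair.
Merge one congruence at a time:
  Start: x ≡ 3 (mod 6).
  Combine with x ≡ 5 (mod 20): gcd(6, 20) = 2; 5 - 3 = 2, which IS divisible by 2, so compatible.
    Write x = 3 + 6·t and substitute into x ≡ 5 (mod 20): 6·t ≡ 5 − 3 = 2 (mod 20).
    Divide the congruence (and modulus) by g = 2: 3·t ≡ 1 (mod 10).
    The inverse of 3 mod 10 is 7 (since 3·7 = 21 = 2·10 + 1), so t ≡ 7·1 = 7 ≡ 7 (mod 10).
    Then x = 3 + 6·7 = 45, valid modulo lcm(6, 20) = 60: x ≡ 45 (mod 60).
  Combine with x ≡ 0 (mod 21): gcd(60, 21) = 3; 0 - 45 = -45, which IS divisible by 3, so compatible.
    Write x = 45 + 60·t and substitute into x ≡ 0 (mod 21): 60·t ≡ 0 − 45 = -45 (mod 21).
    Divide the congruence (and modulus) by g = 3: 20·t ≡ -15 (mod 7).
    Reduce coefficients mod 7: 6·t ≡ 6 (mod 7).
    The inverse of 6 mod 7 is 6 (since 6·6 = 36 = 5·7 + 1), so t ≡ 6·6 = 36 ≡ 1 (mod 7).
    Then x = 45 + 60·1 = 105, valid modulo lcm(60, 21) = 420: x ≡ 105 (mod 420).
Verify: 105 mod 6 = 3, 105 mod 20 = 5, 105 mod 21 = 0.

x ≡ 105 (mod 420).


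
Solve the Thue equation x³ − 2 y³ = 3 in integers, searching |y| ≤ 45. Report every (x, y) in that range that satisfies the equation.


The equation is x³ - 2y³ = 3. For fixed y, x³ = 2·y³ + 3, so a solution requires the RHS to be a perfect cube.
Strategy: iterate y from -45 to 45, compute RHS = 2·y³ + 3, and check whether it is a (positive or negative) perfect cube.
Check small values of y:
  y = 0: RHS = 3 is not a perfect cube.
  y = 1: RHS = 5 is not a perfect cube.
  y = -1: RHS = 1 = (1)³ ⇒ x = 1 works.
  y = 2: RHS = 19 is not a perfect cube.
  y = -2: RHS = -13 is not a perfect cube.
  y = 3: RHS = 57 is not a perfect cube.
  y = -3: RHS = -51 is not a perfect cube.
Continuing, at y = -4: RHS = -125 = (-5)³ ⇒ x = -5 works.
Searching the remaining y in |y| ≤ 45 finds no further solutions.
Collected solutions: (1, -1), (-5, -4).

Solutions (with |y| ≤ 45): (1, -1), (-5, -4).


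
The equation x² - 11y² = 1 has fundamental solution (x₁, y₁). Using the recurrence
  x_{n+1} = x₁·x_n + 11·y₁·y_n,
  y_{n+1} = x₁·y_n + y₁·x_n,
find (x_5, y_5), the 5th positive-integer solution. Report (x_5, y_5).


Step 1: Find the fundamental solution (x₁, y₁) of x² - 11y² = 1.
  Expand √11 as a continued fraction. a₀ = ⌊√11⌋ = 3; iterate m_{k+1} = d_k·a_k − m_k, d_{k+1} = (11 − m_{k+1}²)/d_k, a_{k+1} = ⌊(a₀ + m_{k+1})/d_{k+1}⌋ (starting m₀ = 0, d₀ = 1), with convergents p_k = a_k·p_{k-1} + p_{k-2}, q_k = a_k·q_{k-1} + q_{k-2} (p₋₁ = 1, q₋₁ = 0):
  k = 0: a₀ = 3; p₀/q₀ = 3/1; p₀² − 11·q₀² = 9 − 11 = -2.
  k = 1: m = 3, d = 2, a = ⌊(3 + 3)/2⌋ = 3; p/q = (3·3 + 1)/(3·1 + 0) = 10/3; p² − 11·q² = 100 − 99 = 1.
  The first convergent with p² − 11·q² = 1 gives the fundamental solution (x₁, y₁) = (10, 3).
Step 2: Apply the recurrence (x_{n+1}, y_{n+1}) = (x₁x_n + 11y₁y_n, x₁y_n + y₁x_n) repeatedly.
  From (x_1, y_1) = (10, 3): x_2 = 10·10 + 11·3·3 = 199; y_2 = 10·3 + 3·10 = 60.
  From (x_2, y_2) = (199, 60): x_3 = 10·199 + 11·3·60 = 3970; y_3 = 10·60 + 3·199 = 1197.
  From (x_3, y_3) = (3970, 1197): x_4 = 10·3970 + 11·3·1197 = 79201; y_4 = 10·1197 + 3·3970 = 23880.
  From (x_4, y_4) = (79201, 23880): x_5 = 10·79201 + 11·3·23880 = 1580050; y_5 = 10·23880 + 3·79201 = 476403.
Step 3: Verify x_5² - 11·y_5² = 2496558002500 - 2496558002499 = 1 (should be 1). ✓

(x_1, y_1) = (10, 3); (x_5, y_5) = (1580050, 476403).


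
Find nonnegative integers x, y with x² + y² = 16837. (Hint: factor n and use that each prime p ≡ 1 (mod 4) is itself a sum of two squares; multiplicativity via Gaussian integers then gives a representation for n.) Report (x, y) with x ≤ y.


Step 1: Factor n = 16837 = 113 · 149.
Step 2: Check the mod-4 condition on each prime factor: 113 ≡ 1 (mod 4), exponent 1; 149 ≡ 1 (mod 4), exponent 1.
All primes ≡ 3 (mod 4) appear to even exponent (or don't appear), so by the two-squares theorem n IS expressible as a sum of two squares.
Step 3: Build a representation. Here n = 113 · 149 is a product of primes ≡ 1 (mod 4). Each prime p ≡ 1 (mod 4) is itself a sum of two squares; find a² by testing p − a² for a perfect square:
  113: 113 − 1² = 112, 113 − 2² = 109, 113 − 3² = 104, 113 − 4² = 97, 113 − 5² = 88, 113 − 6² = 77, 113 − 7² = 64 = 8² ⇒ 113 = 7² + 8².
  149: 149 − 1² = 148, 149 − 2² = 145, 149 − 3² = 140, 149 − 4² = 133, 149 − 5² = 124, 149 − 6² = 113, 149 − 7² = 100 = 10² ⇒ 149 = 7² + 10².
  Combine using the Brahmagupta–Fibonacci identity (a² + b²)(c² + d²) = (ac − bd)² + (ad + bc)² = (ac + bd)² + (ad − bc)²:
  113 · 149 = 16837: from (7² + 8²)(7² + 10²), take (7·7 − 8·10, 7·10 + 8·7) = (49 − 80, 70 + 56) = (-31, 126); dropping signs (only squares matter) gives (31, 126); check 31² + 126² = 961 + 15876 = 16837 ✓.
Step 4: Order so x ≤ y and verify: 31² + 126² = 961 + 15876 = 16837 = n. ✓

n = 16837 = 31² + 126² (one valid representation with x ≤ y).


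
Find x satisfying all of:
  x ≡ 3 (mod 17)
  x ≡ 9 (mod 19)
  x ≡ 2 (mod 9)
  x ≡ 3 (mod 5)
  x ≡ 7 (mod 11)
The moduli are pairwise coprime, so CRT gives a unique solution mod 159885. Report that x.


Product of moduli M = 17 · 19 · 9 · 5 · 11 = 159885.
Merge one congruence at a time:
  Start: x ≡ 3 (mod 17).
  Combine with x ≡ 9 (mod 19); new modulus lcm = 323.
    Write x = 3 + 17·t and substitute into x ≡ 9 (mod 19): 17·t ≡ 9 − 3 = 6 (mod 19).
    The inverse of 17 mod 19 is 9 (since 17·9 = 153 = 8·19 + 1), so t ≡ 9·6 = 54 ≡ 16 (mod 19).
    Then x = 3 + 17·16 = 275, valid modulo lcm(17, 19) = 323: x ≡ 275 (mod 323).
  Combine with x ≡ 2 (mod 9); new modulus lcm = 2907.
    Write x = 275 + 323·t and substitute into x ≡ 2 (mod 9): 323·t ≡ 2 − 275 = -273 (mod 9).
    Reduce coefficients mod 9: 8·t ≡ 6 (mod 9).
    The inverse of 8 mod 9 is 8 (since 8·8 = 64 = 7·9 + 1), so t ≡ 8·6 = 48 ≡ 3 (mod 9).
    Then x = 275 + 323·3 = 1244, valid modulo lcm(323, 9) = 2907: x ≡ 1244 (mod 2907).
  Combine with x ≡ 3 (mod 5); new modulus lcm = 14535.
    Write x = 1244 + 2907·t and substitute into x ≡ 3 (mod 5): 2907·t ≡ 3 − 1244 = -1241 (mod 5).
    Reduce coefficients mod 5: 2·t ≡ 4 (mod 5).
    The inverse of 2 mod 5 is 3 (since 2·3 = 6 = 1·5 + 1), so t ≡ 3·4 = 12 ≡ 2 (mod 5).
    Then x = 1244 + 2907·2 = 7058, valid modulo lcm(2907, 5) = 14535: x ≡ 7058 (mod 14535).
  Combine with x ≡ 7 (mod 11); new modulus lcm = 159885.
    Write x = 7058 + 14535·t and substitute into x ≡ 7 (mod 11): 14535·t ≡ 7 − 7058 = -7051 (mod 11).
    Reduce coefficients mod 11: 4·t ≡ 0 (mod 11).
    The inverse of 4 mod 11 is 3 (since 4·3 = 12 = 1·11 + 1), so t ≡ 3·0 = 0 ≡ 0 (mod 11).
    Then x = 7058 + 14535·0 = 7058, valid modulo lcm(14535, 11) = 159885: x ≡ 7058 (mod 159885).
Verify against each original: 7058 mod 17 = 3, 7058 mod 19 = 9, 7058 mod 9 = 2, 7058 mod 5 = 3, 7058 mod 11 = 7.

x ≡ 7058 (mod 159885).


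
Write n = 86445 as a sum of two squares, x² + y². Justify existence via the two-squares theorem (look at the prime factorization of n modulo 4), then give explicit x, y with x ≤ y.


Step 1: Factor n = 86445 = 3^2 · 5 · 17 · 113.
Step 2: Check the mod-4 condition on each prime factor: 3 ≡ 3 (mod 4), exponent 2 (must be even); 5 ≡ 1 (mod 4), exponent 1; 17 ≡ 1 (mod 4), exponent 1; 113 ≡ 1 (mod 4), exponent 1.
All primes ≡ 3 (mod 4) appear to even exponent (or don't appear), so by the two-squares theorem n IS expressible as a sum of two squares.
Step 3: Build a representation. Group n = k² · m with k = 3 and m = 5 · 17 · 113 = 9605 (a product of primes ≡ 1 (mod 4)); a representation of m scales to one of n via (k·x)² + (k·y)² = k²(x² + y²). Each prime p ≡ 1 (mod 4) is itself a sum of two squares; find a² by testing p − a² for a perfect square:
  5: 5 − 1² = 4 = 2² ⇒ 5 = 1² + 2².
  17: 17 − 1² = 16 = 4² ⇒ 17 = 1² + 4².
  113: 113 − 1² = 112, 113 − 2² = 109, 113 − 3² = 104, 113 − 4² = 97, 113 − 5² = 88, 113 − 6² = 77, 113 − 7² = 64 = 8² ⇒ 113 = 7² + 8².
  Combine using the Brahmagupta–Fibonacci identity (a² + b²)(c² + d²) = (ac − bd)² + (ad + bc)² = (ac + bd)² + (ad − bc)²:
  5 · 17 = 85: from (1² + 2²)(1² + 4²), take (1·1 − 2·4, 1·4 + 2·1) = (1 − 8, 4 + 2) = (-7, 6); dropping signs (only squares matter) gives (7, 6); check 7² + 6² = 49 + 36 = 85 ✓.
  85 · 113 = 9605: from (7² + 6²)(7² + 8²), take (7·7 − 6·8, 7·8 + 6·7) = (49 − 48, 56 + 42) = (1, 98); check 1² + 98² = 1 + 9604 = 9605 ✓.
  Scale by k = 3: (3·1, 3·98) = (3, 294).
Step 4: Order so x ≤ y and verify: 3² + 294² = 9 + 86436 = 86445 = n. ✓

n = 86445 = 3² + 294² (one valid representation with x ≤ y).


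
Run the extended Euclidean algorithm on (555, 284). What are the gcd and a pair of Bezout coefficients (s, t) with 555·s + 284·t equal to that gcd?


Euclidean algorithm on (555, 284) — divide until remainder is 0:
  555 = 1 · 284 + 271
  284 = 1 · 271 + 13
  271 = 20 · 13 + 11
  13 = 1 · 11 + 2
  11 = 5 · 2 + 1
  2 = 2 · 1 + 0
gcd(555, 284) = 1.
Track Bezout coefficients alongside the remainders: start with r₀ = 555 = a·1 + b·0 (s = 1, t = 0) and r₁ = 284 = a·0 + b·1 (s = 0, t = 1); each new remainder r_{k+1} = r_{k-1} − q_k·r_k inherits s_{k+1} = s_{k-1} − q_k·s_k, t_{k+1} = t_{k-1} − q_k·t_k, so r_k = a·s_k + b·t_k at every step:
  q = 1: r = 271, s = 1 − 1·0 = 1, t = 0 − 1·1 = -1  (check: 555·1 + 284·(-1) = 271)
  q = 1: r = 13, s = 0 − 1·1 = -1, t = 1 − 1·(-1) = 2  (check: 555·(-1) + 284·2 = 13)
  q = 20: r = 11, s = 1 − 20·(-1) = 21, t = -1 − 20·2 = -41  (check: 555·21 + 284·(-41) = 11)
  q = 1: r = 2, s = -1 − 1·21 = -22, t = 2 − 1·(-41) = 43  (check: 555·(-22) + 284·43 = 2)
  q = 5: r = 1, s = 21 − 5·(-22) = 131, t = -41 − 5·43 = -256  (check: 555·131 + 284·(-256) = 1)
The row with r = 1 (the gcd) gives the Bezout coefficients s = 131, t = -256.
Result: 555 · (131) + 284 · (-256) = 1.

gcd(555, 284) = 1; s = 131, t = -256 (check: 555·131 + 284·(-256) = 1).


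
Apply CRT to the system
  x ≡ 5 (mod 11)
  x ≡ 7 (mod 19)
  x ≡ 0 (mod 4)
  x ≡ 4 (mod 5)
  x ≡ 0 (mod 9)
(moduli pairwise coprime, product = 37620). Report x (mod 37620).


Product of moduli M = 11 · 19 · 4 · 5 · 9 = 37620.
Merge one congruence at a time:
  Start: x ≡ 5 (mod 11).
  Combine with x ≡ 7 (mod 19); new modulus lcm = 209.
    Write x = 5 + 11·t and substitute into x ≡ 7 (mod 19): 11·t ≡ 7 − 5 = 2 (mod 19).
    The inverse of 11 mod 19 is 7 (since 11·7 = 77 = 4·19 + 1), so t ≡ 7·2 = 14 ≡ 14 (mod 19).
    Then x = 5 + 11·14 = 159, valid modulo lcm(11, 19) = 209: x ≡ 159 (mod 209).
  Combine with x ≡ 0 (mod 4); new modulus lcm = 836.
    Write x = 159 + 209·t and substitute into x ≡ 0 (mod 4): 209·t ≡ 0 − 159 = -159 (mod 4).
    Reduce coefficients mod 4: 1·t ≡ 1 (mod 4).
    So t ≡ 1 (mod 4).
    Then x = 159 + 209·1 = 368, valid modulo lcm(209, 4) = 836: x ≡ 368 (mod 836).
  Combine with x ≡ 4 (mod 5); new modulus lcm = 4180.
    Write x = 368 + 836·t and substitute into x ≡ 4 (mod 5): 836·t ≡ 4 − 368 = -364 (mod 5).
    Reduce coefficients mod 5: 1·t ≡ 1 (mod 5).
    So t ≡ 1 (mod 5).
    Then x = 368 + 836·1 = 1204, valid modulo lcm(836, 5) = 4180: x ≡ 1204 (mod 4180).
  Combine with x ≡ 0 (mod 9); new modulus lcm = 37620.
    Write x = 1204 + 4180·t and substitute into x ≡ 0 (mod 9): 4180·t ≡ 0 − 1204 = -1204 (mod 9).
    Reduce coefficients mod 9: 4·t ≡ 2 (mod 9).
    The inverse of 4 mod 9 is 7 (since 4·7 = 28 = 3·9 + 1), so t ≡ 7·2 = 14 ≡ 5 (mod 9).
    Then x = 1204 + 4180·5 = 22104, valid modulo lcm(4180, 9) = 37620: x ≡ 22104 (mod 37620).
Verify against each original: 22104 mod 11 = 5, 22104 mod 19 = 7, 22104 mod 4 = 0, 22104 mod 5 = 4, 22104 mod 9 = 0.

x ≡ 22104 (mod 37620).


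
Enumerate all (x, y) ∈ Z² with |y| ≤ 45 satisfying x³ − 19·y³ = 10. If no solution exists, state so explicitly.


The equation is x³ - 19y³ = 10. For fixed y, x³ = 19·y³ + 10, so a solution requires the RHS to be a perfect cube.
Strategy: iterate y from -45 to 45, compute RHS = 19·y³ + 10, and check whether it is a (positive or negative) perfect cube.
Check small values of y:
  y = 0: RHS = 10 is not a perfect cube.
  y = 1: RHS = 29 is not a perfect cube.
  y = -1: RHS = -9 is not a perfect cube.
  y = 2: RHS = 162 is not a perfect cube.
  y = -2: RHS = -142 is not a perfect cube.
  y = 3: RHS = 523 is not a perfect cube.
  y = -3: RHS = -503 is not a perfect cube.
Continuing the search up to |y| = 45 finds no solutions either.
No (x, y) in the scanned range satisfies the equation.

No integer solutions with |y| ≤ 45.


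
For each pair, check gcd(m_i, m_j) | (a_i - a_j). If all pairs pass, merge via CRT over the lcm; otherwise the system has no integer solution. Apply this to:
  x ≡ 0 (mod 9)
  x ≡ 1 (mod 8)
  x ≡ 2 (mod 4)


Moduli 9, 8, 4 are not pairwise coprime, so CRT works modulo lcm(m_i) when all pairwise compatibility conditions hold.
Pairwise compatibility: gcd(m_i, m_j) must divide a_i - a_j for every pair.
Merge one congruence at a time:
  Start: x ≡ 0 (mod 9).
  Combine with x ≡ 1 (mod 8): gcd(9, 8) = 1; 1 - 0 = 1, which IS divisible by 1, so compatible.
    Write x = 0 + 9·t and substitute into x ≡ 1 (mod 8): 9·t ≡ 1 − 0 = 1 (mod 8).
    Reduce coefficients mod 8: 1·t ≡ 1 (mod 8).
    So t ≡ 1 (mod 8).
    Then x = 0 + 9·1 = 9, valid modulo lcm(9, 8) = 72: x ≡ 9 (mod 72).
  Combine with x ≡ 2 (mod 4): gcd(72, 4) = 4, and 2 - 9 = -7 is NOT divisible by 4.
    ⇒ system is inconsistent (no integer solution).

No solution (the system is inconsistent).


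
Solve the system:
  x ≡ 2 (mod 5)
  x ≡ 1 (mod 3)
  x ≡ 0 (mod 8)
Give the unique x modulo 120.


Moduli 5, 3, 8 are pairwise coprime; by CRT there is a unique solution modulo M = 5 · 3 · 8 = 120.
Solve pairwise, accumulating the modulus:
  Start with x ≡ 2 (mod 5).
  Combine with x ≡ 1 (mod 3): since gcd(5, 3) = 1, we get a unique residue mod 15.
    Write x = 2 + 5·t and substitute into x ≡ 1 (mod 3): 5·t ≡ 1 − 2 = -1 (mod 3).
    Reduce coefficients mod 3: 2·t ≡ 2 (mod 3).
    The inverse of 2 mod 3 is 2 (since 2·2 = 4 = 1·3 + 1), so t ≡ 2·2 = 4 ≡ 1 (mod 3).
    Then x = 2 + 5·1 = 7, valid modulo lcm(5, 3) = 15: x ≡ 7 (mod 15).
  Combine with x ≡ 0 (mod 8): since gcd(15, 8) = 1, we get a unique residue mod 120.
    Write x = 7 + 15·t and substitute into x ≡ 0 (mod 8): 15·t ≡ 0 − 7 = -7 (mod 8).
    Reduce coefficients mod 8: 7·t ≡ 1 (mod 8).
    The inverse of 7 mod 8 is 7 (since 7·7 = 49 = 6·8 + 1), so t ≡ 7·1 = 7 ≡ 7 (mod 8).
    Then x = 7 + 15·7 = 112, valid modulo lcm(15, 8) = 120: x ≡ 112 (mod 120).
Verify: 112 mod 5 = 2 ✓, 112 mod 3 = 1 ✓, 112 mod 8 = 0 ✓.

x ≡ 112 (mod 120).


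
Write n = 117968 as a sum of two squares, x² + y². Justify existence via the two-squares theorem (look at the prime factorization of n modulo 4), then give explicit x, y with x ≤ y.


Step 1: Factor n = 117968 = 2^4 · 73 · 101.
Step 2: Check the mod-4 condition on each prime factor: 2 = 2 (special); 73 ≡ 1 (mod 4), exponent 1; 101 ≡ 1 (mod 4), exponent 1.
All primes ≡ 3 (mod 4) appear to even exponent (or don't appear), so by the two-squares theorem n IS expressible as a sum of two squares.
Step 3: Build a representation. Group n = k² · m with k = 4 and m = 73 · 101 = 7373 (a product of primes ≡ 1 (mod 4)); a representation of m scales to one of n via (k·x)² + (k·y)² = k²(x² + y²). Each prime p ≡ 1 (mod 4) is itself a sum of two squares; find a² by testing p − a² for a perfect square:
  73: 73 − 1² = 72, 73 − 2² = 69, 73 − 3² = 64 = 8² ⇒ 73 = 3² + 8².
  101: 101 − 1² = 100 = 10² ⇒ 101 = 1² + 10².
  Combine using the Brahmagupta–Fibonacci identity (a² + b²)(c² + d²) = (ac − bd)² + (ad + bc)² = (ac + bd)² + (ad − bc)²:
  73 · 101 = 7373: from (3² + 8²)(1² + 10²), take (3·1 − 8·10, 3·10 + 8·1) = (3 − 80, 30 + 8) = (-77, 38); dropping signs (only squares matter) gives (77, 38); check 77² + 38² = 5929 + 1444 = 7373 ✓.
  Scale by k = 4: (4·77, 4·38) = (308, 152).
Step 4: Order so x ≤ y and verify: 152² + 308² = 23104 + 94864 = 117968 = n. ✓

n = 117968 = 152² + 308² (one valid representation with x ≤ y).


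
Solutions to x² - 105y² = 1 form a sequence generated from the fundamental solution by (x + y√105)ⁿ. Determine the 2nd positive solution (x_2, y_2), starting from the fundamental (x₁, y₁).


Step 1: Find the fundamental solution (x₁, y₁) of x² - 105y² = 1.
  Expand √105 as a continued fraction. a₀ = ⌊√105⌋ = 10; iterate m_{k+1} = d_k·a_k − m_k, d_{k+1} = (105 − m_{k+1}²)/d_k, a_{k+1} = ⌊(a₀ + m_{k+1})/d_{k+1}⌋ (starting m₀ = 0, d₀ = 1), with convergents p_k = a_k·p_{k-1} + p_{k-2}, q_k = a_k·q_{k-1} + q_{k-2} (p₋₁ = 1, q₋₁ = 0):
  k = 0: a₀ = 10; p₀/q₀ = 10/1; p₀² − 105·q₀² = 100 − 105 = -5.
  k = 1: m = 10, d = 5, a = ⌊(10 + 10)/5⌋ = 4; p/q = (4·10 + 1)/(4·1 + 0) = 41/4; p² − 105·q² = 1681 − 1680 = 1.
  The first convergent with p² − 105·q² = 1 gives the fundamental solution (x₁, y₁) = (41, 4).
Step 2: Apply the recurrence (x_{n+1}, y_{n+1}) = (x₁x_n + 105y₁y_n, x₁y_n + y₁x_n) repeatedly.
  From (x_1, y_1) = (41, 4): x_2 = 41·41 + 105·4·4 = 3361; y_2 = 41·4 + 4·41 = 328.
Step 3: Verify x_2² - 105·y_2² = 11296321 - 11296320 = 1 (should be 1). ✓

(x_1, y_1) = (41, 4); (x_2, y_2) = (3361, 328).


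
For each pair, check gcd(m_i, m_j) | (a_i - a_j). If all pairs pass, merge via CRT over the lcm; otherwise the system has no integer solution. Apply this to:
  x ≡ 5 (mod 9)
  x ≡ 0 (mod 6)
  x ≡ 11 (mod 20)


Moduli 9, 6, 20 are not pairwise coprime, so CRT works modulo lcm(m_i) when all pairwise compatibility conditions hold.
Pairwise compatibility: gcd(m_i, m_j) must divide a_i - a_j for every pair.
Merge one congruence at a time:
  Start: x ≡ 5 (mod 9).
  Combine with x ≡ 0 (mod 6): gcd(9, 6) = 3, and 0 - 5 = -5 is NOT divisible by 3.
    ⇒ system is inconsistent (no integer solution).

No solution (the system is inconsistent).


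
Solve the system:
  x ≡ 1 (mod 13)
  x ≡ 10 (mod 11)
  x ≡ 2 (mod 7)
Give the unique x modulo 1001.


Moduli 13, 11, 7 are pairwise coprime; by CRT there is a unique solution modulo M = 13 · 11 · 7 = 1001.
Solve pairwise, accumulating the modulus:
  Start with x ≡ 1 (mod 13).
  Combine with x ≡ 10 (mod 11): since gcd(13, 11) = 1, we get a unique residue mod 143.
    Write x = 1 + 13·t and substitute into x ≡ 10 (mod 11): 13·t ≡ 10 − 1 = 9 (mod 11).
    Reduce coefficients mod 11: 2·t ≡ 9 (mod 11).
    The inverse of 2 mod 11 is 6 (since 2·6 = 12 = 1·11 + 1), so t ≡ 6·9 = 54 ≡ 10 (mod 11).
    Then x = 1 + 13·10 = 131, valid modulo lcm(13, 11) = 143: x ≡ 131 (mod 143).
  Combine with x ≡ 2 (mod 7): since gcd(143, 7) = 1, we get a unique residue mod 1001.
    Write x = 131 + 143·t and substitute into x ≡ 2 (mod 7): 143·t ≡ 2 − 131 = -129 (mod 7).
    Reduce coefficients mod 7: 3·t ≡ 4 (mod 7).
    The inverse of 3 mod 7 is 5 (since 3·5 = 15 = 2·7 + 1), so t ≡ 5·4 = 20 ≡ 6 (mod 7).
    Then x = 131 + 143·6 = 989, valid modulo lcm(143, 7) = 1001: x ≡ 989 (mod 1001).
Verify: 989 mod 13 = 1 ✓, 989 mod 11 = 10 ✓, 989 mod 7 = 2 ✓.

x ≡ 989 (mod 1001).


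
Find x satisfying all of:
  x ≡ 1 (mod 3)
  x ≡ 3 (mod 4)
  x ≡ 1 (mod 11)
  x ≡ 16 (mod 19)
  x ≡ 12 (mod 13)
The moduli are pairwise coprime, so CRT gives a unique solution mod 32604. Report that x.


Product of moduli M = 3 · 4 · 11 · 19 · 13 = 32604.
Merge one congruence at a time:
  Start: x ≡ 1 (mod 3).
  Combine with x ≡ 3 (mod 4); new modulus lcm = 12.
    Write x = 1 + 3·t and substitute into x ≡ 3 (mod 4): 3·t ≡ 3 − 1 = 2 (mod 4).
    The inverse of 3 mod 4 is 3 (since 3·3 = 9 = 2·4 + 1), so t ≡ 3·2 = 6 ≡ 2 (mod 4).
    Then x = 1 + 3·2 = 7, valid modulo lcm(3, 4) = 12: x ≡ 7 (mod 12).
  Combine with x ≡ 1 (mod 11); new modulus lcm = 132.
    Write x = 7 + 12·t and substitute into x ≡ 1 (mod 11): 12·t ≡ 1 − 7 = -6 (mod 11).
    Reduce coefficients mod 11: 1·t ≡ 5 (mod 11).
    So t ≡ 5 (mod 11).
    Then x = 7 + 12·5 = 67, valid modulo lcm(12, 11) = 132: x ≡ 67 (mod 132).
  Combine with x ≡ 16 (mod 19); new modulus lcm = 2508.
    Write x = 67 + 132·t and substitute into x ≡ 16 (mod 19): 132·t ≡ 16 − 67 = -51 (mod 19).
    Reduce coefficients mod 19: 18·t ≡ 6 (mod 19).
    The inverse of 18 mod 19 is 18 (since 18·18 = 324 = 17·19 + 1), so t ≡ 18·6 = 108 ≡ 13 (mod 19).
    Then x = 67 + 132·13 = 1783, valid modulo lcm(132, 19) = 2508: x ≡ 1783 (mod 2508).
  Combine with x ≡ 12 (mod 13); new modulus lcm = 32604.
    Write x = 1783 + 2508·t and substitute into x ≡ 12 (mod 13): 2508·t ≡ 12 − 1783 = -1771 (mod 13).
    Reduce coefficients mod 13: 12·t ≡ 10 (mod 13).
    The inverse of 12 mod 13 is 12 (since 12·12 = 144 = 11·13 + 1), so t ≡ 12·10 = 120 ≡ 3 (mod 13).
    Then x = 1783 + 2508·3 = 9307, valid modulo lcm(2508, 13) = 32604: x ≡ 9307 (mod 32604).
Verify against each original: 9307 mod 3 = 1, 9307 mod 4 = 3, 9307 mod 11 = 1, 9307 mod 19 = 16, 9307 mod 13 = 12.

x ≡ 9307 (mod 32604).


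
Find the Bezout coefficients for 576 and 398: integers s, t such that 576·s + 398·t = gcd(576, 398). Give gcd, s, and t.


Euclidean algorithm on (576, 398) — divide until remainder is 0:
  576 = 1 · 398 + 178
  398 = 2 · 178 + 42
  178 = 4 · 42 + 10
  42 = 4 · 10 + 2
  10 = 5 · 2 + 0
gcd(576, 398) = 2.
Track Bezout coefficients alongside the remainders: start with r₀ = 576 = a·1 + b·0 (s = 1, t = 0) and r₁ = 398 = a·0 + b·1 (s = 0, t = 1); each new remainder r_{k+1} = r_{k-1} − q_k·r_k inherits s_{k+1} = s_{k-1} − q_k·s_k, t_{k+1} = t_{k-1} − q_k·t_k, so r_k = a·s_k + b·t_k at every step:
  q = 1: r = 178, s = 1 − 1·0 = 1, t = 0 − 1·1 = -1  (check: 576·1 + 398·(-1) = 178)
  q = 2: r = 42, s = 0 − 2·1 = -2, t = 1 − 2·(-1) = 3  (check: 576·(-2) + 398·3 = 42)
  q = 4: r = 10, s = 1 − 4·(-2) = 9, t = -1 − 4·3 = -13  (check: 576·9 + 398·(-13) = 10)
  q = 4: r = 2, s = -2 − 4·9 = -38, t = 3 − 4·(-13) = 55  (check: 576·(-38) + 398·55 = 2)
The row with r = 2 (the gcd) gives the Bezout coefficients s = -38, t = 55.
Result: 576 · (-38) + 398 · (55) = 2.

gcd(576, 398) = 2; s = -38, t = 55 (check: 576·(-38) + 398·55 = 2).


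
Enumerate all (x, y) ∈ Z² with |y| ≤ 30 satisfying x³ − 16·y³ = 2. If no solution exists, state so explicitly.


The equation is x³ - 16y³ = 2. For fixed y, x³ = 16·y³ + 2, so a solution requires the RHS to be a perfect cube.
Strategy: iterate y from -30 to 30, compute RHS = 16·y³ + 2, and check whether it is a (positive or negative) perfect cube.
Check small values of y:
  y = 0: RHS = 2 is not a perfect cube.
  y = 1: RHS = 18 is not a perfect cube.
  y = -1: RHS = -14 is not a perfect cube.
  y = 2: RHS = 130 is not a perfect cube.
  y = -2: RHS = -126 is not a perfect cube.
  y = 3: RHS = 434 is not a perfect cube.
  y = -3: RHS = -430 is not a perfect cube.
Continuing the search up to |y| = 30 finds no solutions either.
No (x, y) in the scanned range satisfies the equation.

No integer solutions with |y| ≤ 30.


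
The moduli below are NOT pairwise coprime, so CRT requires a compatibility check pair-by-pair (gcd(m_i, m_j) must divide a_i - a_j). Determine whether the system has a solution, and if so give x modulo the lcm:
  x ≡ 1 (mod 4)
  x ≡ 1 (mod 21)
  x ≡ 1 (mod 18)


Moduli 4, 21, 18 are not pairwise coprime, so CRT works modulo lcm(m_i) when all pairwise compatibility conditions hold.
Pairwise compatibility: gcd(m_i, m_j) must divide a_i - a_j for every pair.
Merge one congruence at a time:
  Start: x ≡ 1 (mod 4).
  Combine with x ≡ 1 (mod 21): gcd(4, 21) = 1; 1 - 1 = 0, which IS divisible by 1, so compatible.
    Write x = 1 + 4·t and substitute into x ≡ 1 (mod 21): 4·t ≡ 1 − 1 = 0 (mod 21).
    The inverse of 4 mod 21 is 16 (since 4·16 = 64 = 3·21 + 1), so t ≡ 16·0 = 0 ≡ 0 (mod 21).
    Then x = 1 + 4·0 = 1, valid modulo lcm(4, 21) = 84: x ≡ 1 (mod 84).
  Combine with x ≡ 1 (mod 18): gcd(84, 18) = 6; 1 - 1 = 0, which IS divisible by 6, so compatible.
    Write x = 1 + 84·t and substitute into x ≡ 1 (mod 18): 84·t ≡ 1 − 1 = 0 (mod 18).
    Divide the congruence (and modulus) by g = 6: 14·t ≡ 0 (mod 3).
    Reduce coefficients mod 3: 2·t ≡ 0 (mod 3).
    The inverse of 2 mod 3 is 2 (since 2·2 = 4 = 1·3 + 1), so t ≡ 2·0 = 0 ≡ 0 (mod 3).
    Then x = 1 + 84·0 = 1, valid modulo lcm(84, 18) = 252: x ≡ 1 (mod 252).
Verify: 1 mod 4 = 1, 1 mod 21 = 1, 1 mod 18 = 1.

x ≡ 1 (mod 252).
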